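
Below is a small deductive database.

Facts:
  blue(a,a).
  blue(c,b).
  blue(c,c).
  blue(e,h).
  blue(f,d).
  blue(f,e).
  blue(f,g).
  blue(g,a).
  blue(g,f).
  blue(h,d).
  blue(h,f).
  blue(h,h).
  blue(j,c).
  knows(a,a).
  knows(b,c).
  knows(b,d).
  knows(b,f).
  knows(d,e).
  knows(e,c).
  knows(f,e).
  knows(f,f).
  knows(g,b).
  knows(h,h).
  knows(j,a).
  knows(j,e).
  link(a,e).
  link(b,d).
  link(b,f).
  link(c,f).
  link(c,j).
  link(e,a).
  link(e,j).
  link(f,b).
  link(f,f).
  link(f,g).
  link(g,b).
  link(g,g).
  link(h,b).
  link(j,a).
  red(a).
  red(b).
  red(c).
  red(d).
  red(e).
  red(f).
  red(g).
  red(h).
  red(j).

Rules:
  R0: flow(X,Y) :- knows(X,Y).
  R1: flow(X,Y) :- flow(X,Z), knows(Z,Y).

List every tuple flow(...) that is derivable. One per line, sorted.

flow(a,a)
flow(b,c)
flow(b,d)
flow(b,e)
flow(b,f)
flow(d,c)
flow(d,e)
flow(e,c)
flow(f,c)
flow(f,e)
flow(f,f)
flow(g,b)
flow(g,c)
flow(g,d)
flow(g,e)
flow(g,f)
flow(h,h)
flow(j,a)
flow(j,c)
flow(j,e)

round 1: derive flow(a,a) via R0 from knows(a,a)
round 1: derive flow(b,c) via R0 from knows(b,c)
round 1: derive flow(b,d) via R0 from knows(b,d)
round 1: derive flow(b,f) via R0 from knows(b,f)
round 1: derive flow(d,e) via R0 from knows(d,e)
round 1: derive flow(e,c) via R0 from knows(e,c)
round 1: derive flow(f,e) via R0 from knows(f,e)
round 1: derive flow(f,f) via R0 from knows(f,f)
round 1: derive flow(g,b) via R0 from knows(g,b)
round 1: derive flow(h,h) via R0 from knows(h,h)
round 1: derive flow(j,a) via R0 from knows(j,a)
round 1: derive flow(j,e) via R0 from knows(j,e)
round 2: derive flow(b,e) via R1 from flow(b,d), knows(d,e)
round 2: derive flow(d,c) via R1 from flow(d,e), knows(e,c)
round 2: derive flow(f,c) via R1 from flow(f,e), knows(e,c)
round 2: derive flow(g,c) via R1 from flow(g,b), knows(b,c)
round 2: derive flow(g,d) via R1 from flow(g,b), knows(b,d)
round 2: derive flow(g,f) via R1 from flow(g,b), knows(b,f)
round 2: derive flow(j,c) via R1 from flow(j,e), knows(e,c)
round 3: derive flow(g,e) via R1 from flow(g,d), knows(d,e)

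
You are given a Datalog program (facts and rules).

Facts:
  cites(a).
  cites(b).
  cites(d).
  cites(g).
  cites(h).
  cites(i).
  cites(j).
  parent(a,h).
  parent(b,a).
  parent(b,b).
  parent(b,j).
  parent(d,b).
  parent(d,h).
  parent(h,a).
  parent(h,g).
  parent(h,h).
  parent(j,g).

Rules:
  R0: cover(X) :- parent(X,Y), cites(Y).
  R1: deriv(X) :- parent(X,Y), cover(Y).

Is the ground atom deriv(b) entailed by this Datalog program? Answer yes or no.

yes

round 1: derive cover(a) via R0 from parent(a,h), cites(h)
round 1: derive cover(b) via R0 from parent(b,a), cites(a)
round 1: derive cover(d) via R0 from parent(d,b), cites(b)
round 1: derive cover(h) via R0 from parent(h,a), cites(a)
round 1: derive cover(j) via R0 from parent(j,g), cites(g)
round 2: derive deriv(a) via R1 from parent(a,h), cover(h)
round 2: derive deriv(b) via R1 from parent(b,a), cover(a)
round 2: derive deriv(d) via R1 from parent(d,b), cover(b)
round 2: derive deriv(h) via R1 from parent(h,a), cover(a)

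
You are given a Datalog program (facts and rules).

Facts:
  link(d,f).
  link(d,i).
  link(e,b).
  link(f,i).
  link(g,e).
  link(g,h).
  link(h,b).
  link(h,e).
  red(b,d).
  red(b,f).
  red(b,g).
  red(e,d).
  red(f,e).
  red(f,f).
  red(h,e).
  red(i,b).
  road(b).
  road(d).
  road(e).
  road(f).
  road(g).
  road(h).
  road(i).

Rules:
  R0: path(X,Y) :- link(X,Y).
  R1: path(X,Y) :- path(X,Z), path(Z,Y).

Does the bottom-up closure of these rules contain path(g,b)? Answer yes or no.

round 1: derive path(d,f) via R0 from link(d,f)
round 1: derive path(d,i) via R0 from link(d,i)
round 1: derive path(e,b) via R0 from link(e,b)
round 1: derive path(f,i) via R0 from link(f,i)
round 1: derive path(g,e) via R0 from link(g,e)
round 1: derive path(g,h) via R0 from link(g,h)
round 1: derive path(h,b) via R0 from link(h,b)
round 1: derive path(h,e) via R0 from link(h,e)
round 2: derive path(g,b) via R1 from path(g,e), path(e,b)

yes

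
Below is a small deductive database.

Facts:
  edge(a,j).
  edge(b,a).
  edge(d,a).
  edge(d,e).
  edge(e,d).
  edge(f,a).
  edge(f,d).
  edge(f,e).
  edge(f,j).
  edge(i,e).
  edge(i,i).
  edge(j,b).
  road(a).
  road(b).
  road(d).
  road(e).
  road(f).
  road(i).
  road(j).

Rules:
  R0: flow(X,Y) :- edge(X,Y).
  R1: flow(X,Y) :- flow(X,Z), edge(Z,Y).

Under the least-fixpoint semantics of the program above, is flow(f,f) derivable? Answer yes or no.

no

round 1: derive flow(a,j) via R0 from edge(a,j)
round 1: derive flow(b,a) via R0 from edge(b,a)
round 1: derive flow(d,a) via R0 from edge(d,a)
round 1: derive flow(d,e) via R0 from edge(d,e)
round 1: derive flow(e,d) via R0 from edge(e,d)
round 1: derive flow(f,a) via R0 from edge(f,a)
round 1: derive flow(f,d) via R0 from edge(f,d)
round 1: derive flow(f,e) via R0 from edge(f,e)
round 1: derive flow(f,j) via R0 from edge(f,j)
round 1: derive flow(i,e) via R0 from edge(i,e)
round 1: derive flow(i,i) via R0 from edge(i,i)
round 1: derive flow(j,b) via R0 from edge(j,b)
round 2: derive flow(a,b) via R1 from flow(a,j), edge(j,b)
round 2: derive flow(b,j) via R1 from flow(b,a), edge(a,j)
round 2: derive flow(d,d) via R1 from flow(d,e), edge(e,d)
round 2: derive flow(d,j) via R1 from flow(d,a), edge(a,j)
round 2: derive flow(e,a) via R1 from flow(e,d), edge(d,a)
round 2: derive flow(e,e) via R1 from flow(e,d), edge(d,e)
round 2: derive flow(f,b) via R1 from flow(f,j), edge(j,b)
round 2: derive flow(i,d) via R1 from flow(i,e), edge(e,d)
round 2: derive flow(j,a) via R1 from flow(j,b), edge(b,a)
round 3: derive flow(a,a) via R1 from flow(a,b), edge(b,a)
round 3: derive flow(b,b) via R1 from flow(b,j), edge(j,b)
round 3: derive flow(d,b) via R1 from flow(d,j), edge(j,b)
round 3: derive flow(e,j) via R1 from flow(e,a), edge(a,j)
round 3: derive flow(i,a) via R1 from flow(i,d), edge(d,a)
round 3: derive flow(j,j) via R1 from flow(j,a), edge(a,j)
round 4: derive flow(e,b) via R1 from flow(e,j), edge(j,b)
round 4: derive flow(i,j) via R1 from flow(i,a), edge(a,j)
round 5: derive flow(i,b) via R1 from flow(i,j), edge(j,b)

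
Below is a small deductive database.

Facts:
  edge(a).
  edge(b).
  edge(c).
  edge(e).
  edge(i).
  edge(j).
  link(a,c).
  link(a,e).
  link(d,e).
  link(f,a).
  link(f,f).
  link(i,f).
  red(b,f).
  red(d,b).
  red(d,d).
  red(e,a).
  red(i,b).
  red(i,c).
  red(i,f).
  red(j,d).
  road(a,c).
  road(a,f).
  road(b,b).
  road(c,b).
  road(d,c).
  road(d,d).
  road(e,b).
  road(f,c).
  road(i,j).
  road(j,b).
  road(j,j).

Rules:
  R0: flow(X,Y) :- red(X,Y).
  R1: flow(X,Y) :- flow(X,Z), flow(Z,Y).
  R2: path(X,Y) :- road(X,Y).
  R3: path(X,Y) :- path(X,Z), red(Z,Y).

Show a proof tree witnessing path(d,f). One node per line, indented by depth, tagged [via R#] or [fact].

round 1: derive path(a,c) via R2 from road(a,c)
round 1: derive path(a,f) via R2 from road(a,f)
round 1: derive path(b,b) via R2 from road(b,b)
round 1: derive path(c,b) via R2 from road(c,b)
round 1: derive path(d,c) via R2 from road(d,c)
round 1: derive path(d,d) via R2 from road(d,d)
round 1: derive path(e,b) via R2 from road(e,b)
round 1: derive path(f,c) via R2 from road(f,c)
round 1: derive path(i,j) via R2 from road(i,j)
round 1: derive path(j,b) via R2 from road(j,b)
round 1: derive path(j,j) via R2 from road(j,j)
round 2: derive path(b,f) via R3 from path(b,b), red(b,f)
round 2: derive path(c,f) via R3 from path(c,b), red(b,f)
round 2: derive path(d,b) via R3 from path(d,d), red(d,b)
round 2: derive path(e,f) via R3 from path(e,b), red(b,f)
round 2: derive path(i,d) via R3 from path(i,j), red(j,d)
round 2: derive path(j,d) via R3 from path(j,j), red(j,d)
round 2: derive path(j,f) via R3 from path(j,b), red(b,f)
round 3: derive path(d,f) via R3 from path(d,b), red(b,f)
round 3: derive path(i,b) via R3 from path(i,d), red(d,b)
round 4: derive path(i,f) via R3 from path(i,b), red(b,f)

path(d,f)  [via R3]
  path(d,b)  [via R3]
    path(d,d)  [via R2]
      road(d,d)  [fact]
    red(d,b)  [fact]
  red(b,f)  [fact]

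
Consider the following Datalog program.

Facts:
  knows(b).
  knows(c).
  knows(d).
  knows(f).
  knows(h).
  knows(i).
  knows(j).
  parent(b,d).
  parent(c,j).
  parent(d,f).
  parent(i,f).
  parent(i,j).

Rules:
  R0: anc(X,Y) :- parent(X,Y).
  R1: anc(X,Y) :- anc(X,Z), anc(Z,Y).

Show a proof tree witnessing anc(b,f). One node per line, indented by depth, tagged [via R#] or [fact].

anc(b,f)  [via R1]
  anc(b,d)  [via R0]
    parent(b,d)  [fact]
  anc(d,f)  [via R0]
    parent(d,f)  [fact]

round 1: derive anc(b,d) via R0 from parent(b,d)
round 1: derive anc(c,j) via R0 from parent(c,j)
round 1: derive anc(d,f) via R0 from parent(d,f)
round 1: derive anc(i,f) via R0 from parent(i,f)
round 1: derive anc(i,j) via R0 from parent(i,j)
round 2: derive anc(b,f) via R1 from anc(b,d), anc(d,f)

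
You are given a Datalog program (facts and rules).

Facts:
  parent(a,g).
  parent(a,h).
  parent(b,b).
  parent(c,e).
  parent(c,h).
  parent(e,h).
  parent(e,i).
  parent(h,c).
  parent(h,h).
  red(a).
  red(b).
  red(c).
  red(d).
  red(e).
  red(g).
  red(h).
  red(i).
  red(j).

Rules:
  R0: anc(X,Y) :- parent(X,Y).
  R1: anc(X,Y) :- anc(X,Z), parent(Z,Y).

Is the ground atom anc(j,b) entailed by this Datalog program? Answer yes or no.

round 1: derive anc(a,g) via R0 from parent(a,g)
round 1: derive anc(a,h) via R0 from parent(a,h)
round 1: derive anc(b,b) via R0 from parent(b,b)
round 1: derive anc(c,e) via R0 from parent(c,e)
round 1: derive anc(c,h) via R0 from parent(c,h)
round 1: derive anc(e,h) via R0 from parent(e,h)
round 1: derive anc(e,i) via R0 from parent(e,i)
round 1: derive anc(h,c) via R0 from parent(h,c)
round 1: derive anc(h,h) via R0 from parent(h,h)
round 2: derive anc(a,c) via R1 from anc(a,h), parent(h,c)
round 2: derive anc(c,c) via R1 from anc(c,h), parent(h,c)
round 2: derive anc(c,i) via R1 from anc(c,e), parent(e,i)
round 2: derive anc(e,c) via R1 from anc(e,h), parent(h,c)
round 2: derive anc(h,e) via R1 from anc(h,c), parent(c,e)
round 3: derive anc(a,e) via R1 from anc(a,c), parent(c,e)
round 3: derive anc(e,e) via R1 from anc(e,c), parent(c,e)
round 3: derive anc(h,i) via R1 from anc(h,e), parent(e,i)
round 4: derive anc(a,i) via R1 from anc(a,e), parent(e,i)

no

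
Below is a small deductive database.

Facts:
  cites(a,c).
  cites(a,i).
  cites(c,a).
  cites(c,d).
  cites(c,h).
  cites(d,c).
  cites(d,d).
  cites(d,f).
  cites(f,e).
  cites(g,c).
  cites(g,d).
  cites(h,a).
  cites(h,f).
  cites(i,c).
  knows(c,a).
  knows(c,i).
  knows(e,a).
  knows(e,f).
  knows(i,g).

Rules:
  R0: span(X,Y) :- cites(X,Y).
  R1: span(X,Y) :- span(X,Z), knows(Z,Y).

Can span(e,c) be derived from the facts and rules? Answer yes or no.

no

round 1: derive span(a,c) via R0 from cites(a,c)
round 1: derive span(a,i) via R0 from cites(a,i)
round 1: derive span(c,a) via R0 from cites(c,a)
round 1: derive span(c,d) via R0 from cites(c,d)
round 1: derive span(c,h) via R0 from cites(c,h)
round 1: derive span(d,c) via R0 from cites(d,c)
round 1: derive span(d,d) via R0 from cites(d,d)
round 1: derive span(d,f) via R0 from cites(d,f)
round 1: derive span(f,e) via R0 from cites(f,e)
round 1: derive span(g,c) via R0 from cites(g,c)
round 1: derive span(g,d) via R0 from cites(g,d)
round 1: derive span(h,a) via R0 from cites(h,a)
round 1: derive span(h,f) via R0 from cites(h,f)
round 1: derive span(i,c) via R0 from cites(i,c)
round 2: derive span(a,a) via R1 from span(a,c), knows(c,a)
round 2: derive span(a,g) via R1 from span(a,i), knows(i,g)
round 2: derive span(d,a) via R1 from span(d,c), knows(c,a)
round 2: derive span(d,i) via R1 from span(d,c), knows(c,i)
round 2: derive span(f,a) via R1 from span(f,e), knows(e,a)
round 2: derive span(f,f) via R1 from span(f,e), knows(e,f)
round 2: derive span(g,a) via R1 from span(g,c), knows(c,a)
round 2: derive span(g,i) via R1 from span(g,c), knows(c,i)
round 2: derive span(i,a) via R1 from span(i,c), knows(c,a)
round 2: derive span(i,i) via R1 from span(i,c), knows(c,i)
round 3: derive span(d,g) via R1 from span(d,i), knows(i,g)
round 3: derive span(g,g) via R1 from span(g,i), knows(i,g)
round 3: derive span(i,g) via R1 from span(i,i), knows(i,g)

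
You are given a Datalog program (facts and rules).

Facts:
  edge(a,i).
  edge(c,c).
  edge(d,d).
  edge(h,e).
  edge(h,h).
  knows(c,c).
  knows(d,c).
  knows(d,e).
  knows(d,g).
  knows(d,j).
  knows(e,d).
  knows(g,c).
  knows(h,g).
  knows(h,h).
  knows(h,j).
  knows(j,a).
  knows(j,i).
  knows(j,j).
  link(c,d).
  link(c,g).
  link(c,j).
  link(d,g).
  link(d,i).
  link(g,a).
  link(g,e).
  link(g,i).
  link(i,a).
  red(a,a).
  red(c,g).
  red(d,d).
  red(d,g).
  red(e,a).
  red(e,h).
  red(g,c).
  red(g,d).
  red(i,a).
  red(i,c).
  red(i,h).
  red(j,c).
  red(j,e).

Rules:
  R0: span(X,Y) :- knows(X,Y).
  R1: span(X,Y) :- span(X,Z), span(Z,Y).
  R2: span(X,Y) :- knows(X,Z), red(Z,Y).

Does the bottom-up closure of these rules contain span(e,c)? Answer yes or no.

yes

round 1: derive span(c,c) via R0 from knows(c,c)
round 1: derive span(d,c) via R0 from knows(d,c)
round 1: derive span(d,e) via R0 from knows(d,e)
round 1: derive span(d,g) via R0 from knows(d,g)
round 1: derive span(d,j) via R0 from knows(d,j)
round 1: derive span(e,d) via R0 from knows(e,d)
round 1: derive span(g,c) via R0 from knows(g,c)
round 1: derive span(h,g) via R0 from knows(h,g)
round 1: derive span(h,h) via R0 from knows(h,h)
round 1: derive span(h,j) via R0 from knows(h,j)
round 1: derive span(j,a) via R0 from knows(j,a)
round 1: derive span(j,i) via R0 from knows(j,i)
round 1: derive span(j,j) via R0 from knows(j,j)
round 1: derive span(c,g) via R2 from knows(c,c), red(c,g)
round 1: derive span(d,a) via R2 from knows(d,e), red(e,a)
round 1: derive span(d,d) via R2 from knows(d,g), red(g,d)
round 1: derive span(d,h) via R2 from knows(d,e), red(e,h)
round 1: derive span(e,g) via R2 from knows(e,d), red(d,g)
round 1: derive span(g,g) via R2 from knows(g,c), red(c,g)
round 1: derive span(h,c) via R2 from knows(h,g), red(g,c)
round 1: derive span(h,d) via R2 from knows(h,g), red(g,d)
round 1: derive span(h,e) via R2 from knows(h,j), red(j,e)
round 1: derive span(j,c) via R2 from knows(j,i), red(i,c)
round 1: derive span(j,e) via R2 from knows(j,j), red(j,e)
round 1: derive span(j,h) via R2 from knows(j,i), red(i,h)
round 2: derive span(d,i) via R1 from span(d,j), span(j,i)
round 2: derive span(e,a) via R1 from span(e,d), span(d,a)
round 2: derive span(e,c) via R1 from span(e,d), span(d,c)
round 2: derive span(e,e) via R1 from span(e,d), span(d,e)
round 2: derive span(e,h) via R1 from span(e,d), span(d,h)
round 2: derive span(e,j) via R1 from span(e,d), span(d,j)
round 2: derive span(h,a) via R1 from span(h,d), span(d,a)
round 2: derive span(h,i) via R1 from span(h,j), span(j,i)
round 2: derive span(j,d) via R1 from span(j,e), span(e,d)
round 2: derive span(j,g) via R1 from span(j,c), span(c,g)
round 3: derive span(e,i) via R1 from span(e,d), span(d,i)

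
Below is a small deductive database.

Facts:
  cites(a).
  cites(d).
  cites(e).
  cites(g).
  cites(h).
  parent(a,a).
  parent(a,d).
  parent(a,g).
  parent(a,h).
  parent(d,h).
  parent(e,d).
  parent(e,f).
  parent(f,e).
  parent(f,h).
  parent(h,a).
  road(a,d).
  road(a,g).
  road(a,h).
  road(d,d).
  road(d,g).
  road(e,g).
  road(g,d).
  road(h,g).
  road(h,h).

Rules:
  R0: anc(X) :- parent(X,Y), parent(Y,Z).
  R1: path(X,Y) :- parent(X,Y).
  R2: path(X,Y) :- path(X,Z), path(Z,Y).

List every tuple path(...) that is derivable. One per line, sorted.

round 1: derive path(a,a) via R1 from parent(a,a)
round 1: derive path(a,d) via R1 from parent(a,d)
round 1: derive path(a,g) via R1 from parent(a,g)
round 1: derive path(a,h) via R1 from parent(a,h)
round 1: derive path(d,h) via R1 from parent(d,h)
round 1: derive path(e,d) via R1 from parent(e,d)
round 1: derive path(e,f) via R1 from parent(e,f)
round 1: derive path(f,e) via R1 from parent(f,e)
round 1: derive path(f,h) via R1 from parent(f,h)
round 1: derive path(h,a) via R1 from parent(h,a)
round 2: derive path(d,a) via R2 from path(d,h), path(h,a)
round 2: derive path(e,e) via R2 from path(e,f), path(f,e)
round 2: derive path(e,h) via R2 from path(e,d), path(d,h)
round 2: derive path(f,a) via R2 from path(f,h), path(h,a)
round 2: derive path(f,d) via R2 from path(f,e), path(e,d)
round 2: derive path(f,f) via R2 from path(f,e), path(e,f)
round 2: derive path(h,d) via R2 from path(h,a), path(a,d)
round 2: derive path(h,g) via R2 from path(h,a), path(a,g)
round 2: derive path(h,h) via R2 from path(h,a), path(a,h)
round 3: derive path(d,d) via R2 from path(d,a), path(a,d)
round 3: derive path(d,g) via R2 from path(d,a), path(a,g)
round 3: derive path(e,a) via R2 from path(e,d), path(d,a)
round 3: derive path(e,g) via R2 from path(e,h), path(h,g)
round 3: derive path(f,g) via R2 from path(f,a), path(a,g)

path(a,a)
path(a,d)
path(a,g)
path(a,h)
path(d,a)
path(d,d)
path(d,g)
path(d,h)
path(e,a)
path(e,d)
path(e,e)
path(e,f)
path(e,g)
path(e,h)
path(f,a)
path(f,d)
path(f,e)
path(f,f)
path(f,g)
path(f,h)
path(h,a)
path(h,d)
path(h,g)
path(h,h)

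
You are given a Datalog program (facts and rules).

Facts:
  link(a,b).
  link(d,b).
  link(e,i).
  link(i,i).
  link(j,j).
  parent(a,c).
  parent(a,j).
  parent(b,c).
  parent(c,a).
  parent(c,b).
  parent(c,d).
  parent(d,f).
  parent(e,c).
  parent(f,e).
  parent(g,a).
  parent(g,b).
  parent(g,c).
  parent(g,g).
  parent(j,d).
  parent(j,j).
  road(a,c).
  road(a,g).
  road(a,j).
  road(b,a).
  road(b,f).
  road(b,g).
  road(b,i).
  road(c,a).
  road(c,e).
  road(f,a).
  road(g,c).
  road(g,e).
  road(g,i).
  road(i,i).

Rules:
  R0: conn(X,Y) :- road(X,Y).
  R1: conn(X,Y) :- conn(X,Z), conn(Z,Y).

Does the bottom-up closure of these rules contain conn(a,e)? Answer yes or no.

round 1: derive conn(a,c) via R0 from road(a,c)
round 1: derive conn(a,g) via R0 from road(a,g)
round 1: derive conn(a,j) via R0 from road(a,j)
round 1: derive conn(b,a) via R0 from road(b,a)
round 1: derive conn(b,f) via R0 from road(b,f)
round 1: derive conn(b,g) via R0 from road(b,g)
round 1: derive conn(b,i) via R0 from road(b,i)
round 1: derive conn(c,a) via R0 from road(c,a)
round 1: derive conn(c,e) via R0 from road(c,e)
round 1: derive conn(f,a) via R0 from road(f,a)
round 1: derive conn(g,c) via R0 from road(g,c)
round 1: derive conn(g,e) via R0 from road(g,e)
round 1: derive conn(g,i) via R0 from road(g,i)
round 1: derive conn(i,i) via R0 from road(i,i)
round 2: derive conn(a,a) via R1 from conn(a,c), conn(c,a)
round 2: derive conn(a,e) via R1 from conn(a,c), conn(c,e)
round 2: derive conn(a,i) via R1 from conn(a,g), conn(g,i)
round 2: derive conn(b,c) via R1 from conn(b,a), conn(a,c)
round 2: derive conn(b,e) via R1 from conn(b,g), conn(g,e)
round 2: derive conn(b,j) via R1 from conn(b,a), conn(a,j)
round 2: derive conn(c,c) via R1 from conn(c,a), conn(a,c)
round 2: derive conn(c,g) via R1 from conn(c,a), conn(a,g)
round 2: derive conn(c,j) via R1 from conn(c,a), conn(a,j)
round 2: derive conn(f,c) via R1 from conn(f,a), conn(a,c)
round 2: derive conn(f,g) via R1 from conn(f,a), conn(a,g)
round 2: derive conn(f,j) via R1 from conn(f,a), conn(a,j)
round 2: derive conn(g,a) via R1 from conn(g,c), conn(c,a)
round 3: derive conn(c,i) via R1 from conn(c,a), conn(a,i)
round 3: derive conn(f,e) via R1 from conn(f,a), conn(a,e)
round 3: derive conn(f,i) via R1 from conn(f,a), conn(a,i)
round 3: derive conn(g,g) via R1 from conn(g,a), conn(a,g)
round 3: derive conn(g,j) via R1 from conn(g,a), conn(a,j)

yes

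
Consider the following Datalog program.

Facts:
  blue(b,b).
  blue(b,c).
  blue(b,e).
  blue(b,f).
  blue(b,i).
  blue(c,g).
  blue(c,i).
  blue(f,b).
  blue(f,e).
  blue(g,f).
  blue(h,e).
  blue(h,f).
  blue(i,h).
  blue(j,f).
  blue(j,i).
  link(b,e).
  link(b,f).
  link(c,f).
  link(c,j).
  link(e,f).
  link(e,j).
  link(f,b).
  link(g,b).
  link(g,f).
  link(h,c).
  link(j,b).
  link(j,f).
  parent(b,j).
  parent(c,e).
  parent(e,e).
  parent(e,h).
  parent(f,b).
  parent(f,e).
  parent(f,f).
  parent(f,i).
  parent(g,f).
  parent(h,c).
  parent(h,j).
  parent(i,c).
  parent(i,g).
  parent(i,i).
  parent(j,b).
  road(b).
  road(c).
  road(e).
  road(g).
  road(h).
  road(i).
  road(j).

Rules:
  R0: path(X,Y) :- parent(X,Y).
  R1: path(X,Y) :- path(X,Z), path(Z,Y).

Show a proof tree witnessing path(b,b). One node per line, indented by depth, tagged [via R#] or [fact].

round 1: derive path(b,j) via R0 from parent(b,j)
round 1: derive path(c,e) via R0 from parent(c,e)
round 1: derive path(e,e) via R0 from parent(e,e)
round 1: derive path(e,h) via R0 from parent(e,h)
round 1: derive path(f,b) via R0 from parent(f,b)
round 1: derive path(f,e) via R0 from parent(f,e)
round 1: derive path(f,f) via R0 from parent(f,f)
round 1: derive path(f,i) via R0 from parent(f,i)
round 1: derive path(g,f) via R0 from parent(g,f)
round 1: derive path(h,c) via R0 from parent(h,c)
round 1: derive path(h,j) via R0 from parent(h,j)
round 1: derive path(i,c) via R0 from parent(i,c)
round 1: derive path(i,g) via R0 from parent(i,g)
round 1: derive path(i,i) via R0 from parent(i,i)
round 1: derive path(j,b) via R0 from parent(j,b)
round 2: derive path(b,b) via R1 from path(b,j), path(j,b)
round 2: derive path(c,h) via R1 from path(c,e), path(e,h)
round 2: derive path(e,c) via R1 from path(e,h), path(h,c)
round 2: derive path(e,j) via R1 from path(e,h), path(h,j)
round 2: derive path(f,c) via R1 from path(f,i), path(i,c)
round 2: derive path(f,g) via R1 from path(f,i), path(i,g)
round 2: derive path(f,h) via R1 from path(f,e), path(e,h)
round 2: derive path(f,j) via R1 from path(f,b), path(b,j)
round 2: derive path(g,b) via R1 from path(g,f), path(f,b)
round 2: derive path(g,e) via R1 from path(g,f), path(f,e)
round 2: derive path(g,i) via R1 from path(g,f), path(f,i)
round 2: derive path(h,b) via R1 from path(h,j), path(j,b)
round 2: derive path(h,e) via R1 from path(h,c), path(c,e)
round 2: derive path(i,e) via R1 from path(i,c), path(c,e)
round 2: derive path(i,f) via R1 from path(i,g), path(g,f)
round 2: derive path(j,j) via R1 from path(j,b), path(b,j)
round 3: derive path(c,b) via R1 from path(c,h), path(h,b)
round 3: derive path(c,c) via R1 from path(c,e), path(e,c)
round 3: derive path(c,j) via R1 from path(c,e), path(e,j)
round 3: derive path(e,b) via R1 from path(e,h), path(h,b)
round 3: derive path(g,c) via R1 from path(g,e), path(e,c)
round 3: derive path(g,g) via R1 from path(g,f), path(f,g)
round 3: derive path(g,h) via R1 from path(g,e), path(e,h)
round 3: derive path(g,j) via R1 from path(g,b), path(b,j)
round 3: derive path(h,h) via R1 from path(h,c), path(c,h)
round 3: derive path(i,b) via R1 from path(i,f), path(f,b)
round 3: derive path(i,h) via R1 from path(i,c), path(c,h)
round 3: derive path(i,j) via R1 from path(i,e), path(e,j)

path(b,b)  [via R1]
  path(b,j)  [via R0]
    parent(b,j)  [fact]
  path(j,b)  [via R0]
    parent(j,b)  [fact]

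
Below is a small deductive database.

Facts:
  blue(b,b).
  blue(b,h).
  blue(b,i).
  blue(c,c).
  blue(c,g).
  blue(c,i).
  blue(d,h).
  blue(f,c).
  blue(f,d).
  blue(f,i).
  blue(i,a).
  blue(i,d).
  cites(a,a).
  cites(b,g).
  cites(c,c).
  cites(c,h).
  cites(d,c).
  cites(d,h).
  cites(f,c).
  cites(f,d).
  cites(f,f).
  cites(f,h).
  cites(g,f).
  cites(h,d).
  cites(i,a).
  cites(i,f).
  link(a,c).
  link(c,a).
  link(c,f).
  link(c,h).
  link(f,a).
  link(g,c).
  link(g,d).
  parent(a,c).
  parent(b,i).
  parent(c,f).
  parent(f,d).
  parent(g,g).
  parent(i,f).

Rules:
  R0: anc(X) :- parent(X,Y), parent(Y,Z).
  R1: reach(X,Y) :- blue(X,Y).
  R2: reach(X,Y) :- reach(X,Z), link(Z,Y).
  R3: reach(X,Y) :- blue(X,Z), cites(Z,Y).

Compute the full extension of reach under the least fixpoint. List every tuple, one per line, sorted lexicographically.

round 1: derive reach(b,b) via R1 from blue(b,b)
round 1: derive reach(b,h) via R1 from blue(b,h)
round 1: derive reach(b,i) via R1 from blue(b,i)
round 1: derive reach(c,c) via R1 from blue(c,c)
round 1: derive reach(c,g) via R1 from blue(c,g)
round 1: derive reach(c,i) via R1 from blue(c,i)
round 1: derive reach(d,h) via R1 from blue(d,h)
round 1: derive reach(f,c) via R1 from blue(f,c)
round 1: derive reach(f,d) via R1 from blue(f,d)
round 1: derive reach(f,i) via R1 from blue(f,i)
round 1: derive reach(i,a) via R1 from blue(i,a)
round 1: derive reach(i,d) via R1 from blue(i,d)
round 1: derive reach(b,a) via R3 from blue(b,i), cites(i,a)
round 1: derive reach(b,d) via R3 from blue(b,h), cites(h,d)
round 1: derive reach(b,f) via R3 from blue(b,i), cites(i,f)
round 1: derive reach(b,g) via R3 from blue(b,b), cites(b,g)
round 1: derive reach(c,a) via R3 from blue(c,i), cites(i,a)
round 1: derive reach(c,f) via R3 from blue(c,g), cites(g,f)
round 1: derive reach(c,h) via R3 from blue(c,c), cites(c,h)
round 1: derive reach(d,d) via R3 from blue(d,h), cites(h,d)
round 1: derive reach(f,a) via R3 from blue(f,i), cites(i,a)
round 1: derive reach(f,f) via R3 from blue(f,i), cites(i,f)
round 1: derive reach(f,h) via R3 from blue(f,c), cites(c,h)
round 1: derive reach(i,c) via R3 from blue(i,d), cites(d,c)
round 1: derive reach(i,h) via R3 from blue(i,d), cites(d,h)
round 2: derive reach(b,c) via R2 from reach(b,a), link(a,c)
round 2: derive reach(c,d) via R2 from reach(c,g), link(g,d)
round 2: derive reach(i,f) via R2 from reach(i,c), link(c,f)

reach(b,a)
reach(b,b)
reach(b,c)
reach(b,d)
reach(b,f)
reach(b,g)
reach(b,h)
reach(b,i)
reach(c,a)
reach(c,c)
reach(c,d)
reach(c,f)
reach(c,g)
reach(c,h)
reach(c,i)
reach(d,d)
reach(d,h)
reach(f,a)
reach(f,c)
reach(f,d)
reach(f,f)
reach(f,h)
reach(f,i)
reach(i,a)
reach(i,c)
reach(i,d)
reach(i,f)
reach(i,h)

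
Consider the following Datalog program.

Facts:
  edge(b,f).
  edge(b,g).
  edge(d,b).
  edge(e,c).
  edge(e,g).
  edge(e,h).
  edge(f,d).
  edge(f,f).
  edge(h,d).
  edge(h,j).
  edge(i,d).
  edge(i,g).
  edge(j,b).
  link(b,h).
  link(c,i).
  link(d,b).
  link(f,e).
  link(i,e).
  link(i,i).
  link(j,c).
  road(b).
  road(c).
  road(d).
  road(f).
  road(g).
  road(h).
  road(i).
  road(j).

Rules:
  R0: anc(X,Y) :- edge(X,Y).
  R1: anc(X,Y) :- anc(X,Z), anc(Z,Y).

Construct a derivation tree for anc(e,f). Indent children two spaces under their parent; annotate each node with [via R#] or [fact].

round 1: derive anc(b,f) via R0 from edge(b,f)
round 1: derive anc(b,g) via R0 from edge(b,g)
round 1: derive anc(d,b) via R0 from edge(d,b)
round 1: derive anc(e,c) via R0 from edge(e,c)
round 1: derive anc(e,g) via R0 from edge(e,g)
round 1: derive anc(e,h) via R0 from edge(e,h)
round 1: derive anc(f,d) via R0 from edge(f,d)
round 1: derive anc(f,f) via R0 from edge(f,f)
round 1: derive anc(h,d) via R0 from edge(h,d)
round 1: derive anc(h,j) via R0 from edge(h,j)
round 1: derive anc(i,d) via R0 from edge(i,d)
round 1: derive anc(i,g) via R0 from edge(i,g)
round 1: derive anc(j,b) via R0 from edge(j,b)
round 2: derive anc(b,d) via R1 from anc(b,f), anc(f,d)
round 2: derive anc(d,f) via R1 from anc(d,b), anc(b,f)
round 2: derive anc(d,g) via R1 from anc(d,b), anc(b,g)
round 2: derive anc(e,d) via R1 from anc(e,h), anc(h,d)
round 2: derive anc(e,j) via R1 from anc(e,h), anc(h,j)
round 2: derive anc(f,b) via R1 from anc(f,d), anc(d,b)
round 2: derive anc(h,b) via R1 from anc(h,d), anc(d,b)
round 2: derive anc(i,b) via R1 from anc(i,d), anc(d,b)
round 2: derive anc(j,f) via R1 from anc(j,b), anc(b,f)
round 2: derive anc(j,g) via R1 from anc(j,b), anc(b,g)
round 3: derive anc(b,b) via R1 from anc(b,d), anc(d,b)
round 3: derive anc(d,d) via R1 from anc(d,b), anc(b,d)
round 3: derive anc(e,b) via R1 from anc(e,d), anc(d,b)
round 3: derive anc(e,f) via R1 from anc(e,d), anc(d,f)
round 3: derive anc(f,g) via R1 from anc(f,b), anc(b,g)
round 3: derive anc(h,f) via R1 from anc(h,b), anc(b,f)
round 3: derive anc(h,g) via R1 from anc(h,b), anc(b,g)
round 3: derive anc(i,f) via R1 from anc(i,b), anc(b,f)
round 3: derive anc(j,d) via R1 from anc(j,b), anc(b,d)

anc(e,f)  [via R1]
  anc(e,d)  [via R1]
    anc(e,h)  [via R0]
      edge(e,h)  [fact]
    anc(h,d)  [via R0]
      edge(h,d)  [fact]
  anc(d,f)  [via R1]
    anc(d,b)  [via R0]
      edge(d,b)  [fact]
    anc(b,f)  [via R0]
      edge(b,f)  [fact]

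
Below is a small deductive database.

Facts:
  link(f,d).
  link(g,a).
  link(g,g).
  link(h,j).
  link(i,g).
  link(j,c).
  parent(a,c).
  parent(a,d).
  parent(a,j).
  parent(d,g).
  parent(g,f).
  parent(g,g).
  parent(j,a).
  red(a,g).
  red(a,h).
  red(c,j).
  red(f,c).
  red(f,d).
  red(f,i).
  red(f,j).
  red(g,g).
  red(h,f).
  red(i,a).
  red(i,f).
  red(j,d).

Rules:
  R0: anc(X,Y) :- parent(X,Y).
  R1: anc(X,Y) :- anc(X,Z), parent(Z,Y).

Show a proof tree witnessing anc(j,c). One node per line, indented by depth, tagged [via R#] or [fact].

anc(j,c)  [via R1]
  anc(j,a)  [via R0]
    parent(j,a)  [fact]
  parent(a,c)  [fact]

round 1: derive anc(a,c) via R0 from parent(a,c)
round 1: derive anc(a,d) via R0 from parent(a,d)
round 1: derive anc(a,j) via R0 from parent(a,j)
round 1: derive anc(d,g) via R0 from parent(d,g)
round 1: derive anc(g,f) via R0 from parent(g,f)
round 1: derive anc(g,g) via R0 from parent(g,g)
round 1: derive anc(j,a) via R0 from parent(j,a)
round 2: derive anc(a,a) via R1 from anc(a,j), parent(j,a)
round 2: derive anc(a,g) via R1 from anc(a,d), parent(d,g)
round 2: derive anc(d,f) via R1 from anc(d,g), parent(g,f)
round 2: derive anc(j,c) via R1 from anc(j,a), parent(a,c)
round 2: derive anc(j,d) via R1 from anc(j,a), parent(a,d)
round 2: derive anc(j,j) via R1 from anc(j,a), parent(a,j)
round 3: derive anc(a,f) via R1 from anc(a,g), parent(g,f)
round 3: derive anc(j,g) via R1 from anc(j,d), parent(d,g)
round 4: derive anc(j,f) via R1 from anc(j,g), parent(g,f)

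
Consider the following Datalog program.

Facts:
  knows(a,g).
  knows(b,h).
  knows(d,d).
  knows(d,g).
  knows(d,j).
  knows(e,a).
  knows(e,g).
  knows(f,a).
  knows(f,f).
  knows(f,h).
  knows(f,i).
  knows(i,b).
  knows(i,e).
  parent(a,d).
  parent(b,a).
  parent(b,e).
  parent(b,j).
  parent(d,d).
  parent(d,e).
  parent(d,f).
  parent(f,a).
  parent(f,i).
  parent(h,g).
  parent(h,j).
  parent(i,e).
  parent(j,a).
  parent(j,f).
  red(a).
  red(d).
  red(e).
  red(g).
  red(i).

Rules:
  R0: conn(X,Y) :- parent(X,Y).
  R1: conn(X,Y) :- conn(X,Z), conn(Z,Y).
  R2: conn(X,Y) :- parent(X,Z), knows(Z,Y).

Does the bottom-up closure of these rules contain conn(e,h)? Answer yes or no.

round 1: derive conn(a,d) via R0 from parent(a,d)
round 1: derive conn(b,a) via R0 from parent(b,a)
round 1: derive conn(b,e) via R0 from parent(b,e)
round 1: derive conn(b,j) via R0 from parent(b,j)
round 1: derive conn(d,d) via R0 from parent(d,d)
round 1: derive conn(d,e) via R0 from parent(d,e)
round 1: derive conn(d,f) via R0 from parent(d,f)
round 1: derive conn(f,a) via R0 from parent(f,a)
round 1: derive conn(f,i) via R0 from parent(f,i)
round 1: derive conn(h,g) via R0 from parent(h,g)
round 1: derive conn(h,j) via R0 from parent(h,j)
round 1: derive conn(i,e) via R0 from parent(i,e)
round 1: derive conn(j,a) via R0 from parent(j,a)
round 1: derive conn(j,f) via R0 from parent(j,f)
round 1: derive conn(a,g) via R2 from parent(a,d), knows(d,g)
round 1: derive conn(a,j) via R2 from parent(a,d), knows(d,j)
round 1: derive conn(b,g) via R2 from parent(b,a), knows(a,g)
round 1: derive conn(d,a) via R2 from parent(d,e), knows(e,a)
round 1: derive conn(d,g) via R2 from parent(d,d), knows(d,g)
round 1: derive conn(d,h) via R2 from parent(d,f), knows(f,h)
round 1: derive conn(d,i) via R2 from parent(d,f), knows(f,i)
round 1: derive conn(d,j) via R2 from parent(d,d), knows(d,j)
round 1: derive conn(f,b) via R2 from parent(f,i), knows(i,b)
round 1: derive conn(f,e) via R2 from parent(f,i), knows(i,e)
round 1: derive conn(f,g) via R2 from parent(f,a), knows(a,g)
round 1: derive conn(i,a) via R2 from parent(i,e), knows(e,a)
round 1: derive conn(i,g) via R2 from parent(i,e), knows(e,g)
round 1: derive conn(j,g) via R2 from parent(j,a), knows(a,g)
round 1: derive conn(j,h) via R2 from parent(j,f), knows(f,h)
round 1: derive conn(j,i) via R2 from parent(j,f), knows(f,i)
round 2: derive conn(a,a) via R1 from conn(a,d), conn(d,a)
round 2: derive conn(a,e) via R1 from conn(a,d), conn(d,e)
round 2: derive conn(a,f) via R1 from conn(a,d), conn(d,f)
round 2: derive conn(a,h) via R1 from conn(a,d), conn(d,h)
round 2: derive conn(a,i) via R1 from conn(a,d), conn(d,i)
round 2: derive conn(b,d) via R1 from conn(b,a), conn(a,d)
round 2: derive conn(b,f) via R1 from conn(b,j), conn(j,f)
round 2: derive conn(b,h) via R1 from conn(b,j), conn(j,h)
round 2: derive conn(b,i) via R1 from conn(b,j), conn(j,i)
round 2: derive conn(d,b) via R1 from conn(d,f), conn(f,b)
round 2: derive conn(f,d) via R1 from conn(f,a), conn(a,d)
round 2: derive conn(f,j) via R1 from conn(f,a), conn(a,j)
round 2: derive conn(h,a) via R1 from conn(h,j), conn(j,a)
round 2: derive conn(h,f) via R1 from conn(h,j), conn(j,f)
round 2: derive conn(h,h) via R1 from conn(h,j), conn(j,h)
round 2: derive conn(h,i) via R1 from conn(h,j), conn(j,i)
round 2: derive conn(i,d) via R1 from conn(i,a), conn(a,d)
round 2: derive conn(i,j) via R1 from conn(i,a), conn(a,j)
round 2: derive conn(j,b) via R1 from conn(j,f), conn(f,b)
round 2: derive conn(j,d) via R1 from conn(j,a), conn(a,d)
round 2: derive conn(j,e) via R1 from conn(j,f), conn(f,e)
round 2: derive conn(j,j) via R1 from conn(j,a), conn(a,j)
round 3: derive conn(a,b) via R1 from conn(a,d), conn(d,b)
round 3: derive conn(b,b) via R1 from conn(b,d), conn(d,b)
round 3: derive conn(f,f) via R1 from conn(f,a), conn(a,f)
round 3: derive conn(f,h) via R1 from conn(f,a), conn(a,h)
round 3: derive conn(h,b) via R1 from conn(h,f), conn(f,b)
round 3: derive conn(h,d) via R1 from conn(h,a), conn(a,d)
round 3: derive conn(h,e) via R1 from conn(h,a), conn(a,e)
round 3: derive conn(i,b) via R1 from conn(i,d), conn(d,b)
round 3: derive conn(i,f) via R1 from conn(i,a), conn(a,f)
round 3: derive conn(i,h) via R1 from conn(i,a), conn(a,h)
round 3: derive conn(i,i) via R1 from conn(i,a), conn(a,i)

no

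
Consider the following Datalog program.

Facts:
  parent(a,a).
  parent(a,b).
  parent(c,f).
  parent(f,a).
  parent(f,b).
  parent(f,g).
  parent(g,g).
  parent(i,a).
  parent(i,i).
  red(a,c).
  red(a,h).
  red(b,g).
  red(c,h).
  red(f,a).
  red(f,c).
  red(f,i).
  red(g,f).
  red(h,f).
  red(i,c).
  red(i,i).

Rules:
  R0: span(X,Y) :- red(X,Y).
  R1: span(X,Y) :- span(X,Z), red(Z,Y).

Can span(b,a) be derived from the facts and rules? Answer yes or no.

round 1: derive span(a,c) via R0 from red(a,c)
round 1: derive span(a,h) via R0 from red(a,h)
round 1: derive span(b,g) via R0 from red(b,g)
round 1: derive span(c,h) via R0 from red(c,h)
round 1: derive span(f,a) via R0 from red(f,a)
round 1: derive span(f,c) via R0 from red(f,c)
round 1: derive span(f,i) via R0 from red(f,i)
round 1: derive span(g,f) via R0 from red(g,f)
round 1: derive span(h,f) via R0 from red(h,f)
round 1: derive span(i,c) via R0 from red(i,c)
round 1: derive span(i,i) via R0 from red(i,i)
round 2: derive span(a,f) via R1 from span(a,h), red(h,f)
round 2: derive span(b,f) via R1 from span(b,g), red(g,f)
round 2: derive span(c,f) via R1 from span(c,h), red(h,f)
round 2: derive span(f,h) via R1 from span(f,a), red(a,h)
round 2: derive span(g,a) via R1 from span(g,f), red(f,a)
round 2: derive span(g,c) via R1 from span(g,f), red(f,c)
round 2: derive span(g,i) via R1 from span(g,f), red(f,i)
round 2: derive span(h,a) via R1 from span(h,f), red(f,a)
round 2: derive span(h,c) via R1 from span(h,f), red(f,c)
round 2: derive span(h,i) via R1 from span(h,f), red(f,i)
round 2: derive span(i,h) via R1 from span(i,c), red(c,h)
round 3: derive span(a,a) via R1 from span(a,f), red(f,a)
round 3: derive span(a,i) via R1 from span(a,f), red(f,i)
round 3: derive span(b,a) via R1 from span(b,f), red(f,a)
round 3: derive span(b,c) via R1 from span(b,f), red(f,c)
round 3: derive span(b,i) via R1 from span(b,f), red(f,i)
round 3: derive span(c,a) via R1 from span(c,f), red(f,a)
round 3: derive span(c,c) via R1 from span(c,f), red(f,c)
round 3: derive span(c,i) via R1 from span(c,f), red(f,i)
round 3: derive span(f,f) via R1 from span(f,h), red(h,f)
round 3: derive span(g,h) via R1 from span(g,a), red(a,h)
round 3: derive span(h,h) via R1 from span(h,a), red(a,h)
round 3: derive span(i,f) via R1 from span(i,h), red(h,f)
round 4: derive span(b,h) via R1 from span(b,a), red(a,h)
round 4: derive span(i,a) via R1 from span(i,f), red(f,a)

yes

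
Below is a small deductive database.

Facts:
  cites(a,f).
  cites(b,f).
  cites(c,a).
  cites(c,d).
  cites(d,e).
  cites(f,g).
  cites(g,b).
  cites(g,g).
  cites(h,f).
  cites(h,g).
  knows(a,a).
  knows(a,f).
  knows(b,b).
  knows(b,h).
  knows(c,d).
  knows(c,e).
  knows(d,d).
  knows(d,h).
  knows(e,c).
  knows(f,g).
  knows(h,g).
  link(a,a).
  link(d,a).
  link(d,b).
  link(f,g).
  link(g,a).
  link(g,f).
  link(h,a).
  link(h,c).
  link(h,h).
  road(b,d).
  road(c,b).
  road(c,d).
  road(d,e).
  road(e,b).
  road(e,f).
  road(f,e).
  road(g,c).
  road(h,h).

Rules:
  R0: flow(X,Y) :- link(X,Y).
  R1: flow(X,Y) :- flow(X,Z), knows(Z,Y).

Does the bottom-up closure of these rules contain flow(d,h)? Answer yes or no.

yes

round 1: derive flow(a,a) via R0 from link(a,a)
round 1: derive flow(d,a) via R0 from link(d,a)
round 1: derive flow(d,b) via R0 from link(d,b)
round 1: derive flow(f,g) via R0 from link(f,g)
round 1: derive flow(g,a) via R0 from link(g,a)
round 1: derive flow(g,f) via R0 from link(g,f)
round 1: derive flow(h,a) via R0 from link(h,a)
round 1: derive flow(h,c) via R0 from link(h,c)
round 1: derive flow(h,h) via R0 from link(h,h)
round 2: derive flow(a,f) via R1 from flow(a,a), knows(a,f)
round 2: derive flow(d,f) via R1 from flow(d,a), knows(a,f)
round 2: derive flow(d,h) via R1 from flow(d,b), knows(b,h)
round 2: derive flow(g,g) via R1 from flow(g,f), knows(f,g)
round 2: derive flow(h,d) via R1 from flow(h,c), knows(c,d)
round 2: derive flow(h,e) via R1 from flow(h,c), knows(c,e)
round 2: derive flow(h,f) via R1 from flow(h,a), knows(a,f)
round 2: derive flow(h,g) via R1 from flow(h,h), knows(h,g)
round 3: derive flow(a,g) via R1 from flow(a,f), knows(f,g)
round 3: derive flow(d,g) via R1 from flow(d,f), knows(f,g)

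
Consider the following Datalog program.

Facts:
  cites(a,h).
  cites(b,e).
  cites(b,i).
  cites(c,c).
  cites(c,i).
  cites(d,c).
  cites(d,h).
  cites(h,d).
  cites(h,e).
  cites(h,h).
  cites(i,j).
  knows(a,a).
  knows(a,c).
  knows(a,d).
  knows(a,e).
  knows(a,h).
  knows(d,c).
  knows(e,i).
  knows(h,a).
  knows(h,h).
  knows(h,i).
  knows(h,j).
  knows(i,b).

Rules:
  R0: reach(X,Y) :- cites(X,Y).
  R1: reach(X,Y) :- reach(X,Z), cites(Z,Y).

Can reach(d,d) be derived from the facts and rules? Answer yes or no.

yes

round 1: derive reach(a,h) via R0 from cites(a,h)
round 1: derive reach(b,e) via R0 from cites(b,e)
round 1: derive reach(b,i) via R0 from cites(b,i)
round 1: derive reach(c,c) via R0 from cites(c,c)
round 1: derive reach(c,i) via R0 from cites(c,i)
round 1: derive reach(d,c) via R0 from cites(d,c)
round 1: derive reach(d,h) via R0 from cites(d,h)
round 1: derive reach(h,d) via R0 from cites(h,d)
round 1: derive reach(h,e) via R0 from cites(h,e)
round 1: derive reach(h,h) via R0 from cites(h,h)
round 1: derive reach(i,j) via R0 from cites(i,j)
round 2: derive reach(a,d) via R1 from reach(a,h), cites(h,d)
round 2: derive reach(a,e) via R1 from reach(a,h), cites(h,e)
round 2: derive reach(b,j) via R1 from reach(b,i), cites(i,j)
round 2: derive reach(c,j) via R1 from reach(c,i), cites(i,j)
round 2: derive reach(d,d) via R1 from reach(d,h), cites(h,d)
round 2: derive reach(d,e) via R1 from reach(d,h), cites(h,e)
round 2: derive reach(d,i) via R1 from reach(d,c), cites(c,i)
round 2: derive reach(h,c) via R1 from reach(h,d), cites(d,c)
round 3: derive reach(a,c) via R1 from reach(a,d), cites(d,c)
round 3: derive reach(d,j) via R1 from reach(d,i), cites(i,j)
round 3: derive reach(h,i) via R1 from reach(h,c), cites(c,i)
round 4: derive reach(a,i) via R1 from reach(a,c), cites(c,i)
round 4: derive reach(h,j) via R1 from reach(h,i), cites(i,j)
round 5: derive reach(a,j) via R1 from reach(a,i), cites(i,j)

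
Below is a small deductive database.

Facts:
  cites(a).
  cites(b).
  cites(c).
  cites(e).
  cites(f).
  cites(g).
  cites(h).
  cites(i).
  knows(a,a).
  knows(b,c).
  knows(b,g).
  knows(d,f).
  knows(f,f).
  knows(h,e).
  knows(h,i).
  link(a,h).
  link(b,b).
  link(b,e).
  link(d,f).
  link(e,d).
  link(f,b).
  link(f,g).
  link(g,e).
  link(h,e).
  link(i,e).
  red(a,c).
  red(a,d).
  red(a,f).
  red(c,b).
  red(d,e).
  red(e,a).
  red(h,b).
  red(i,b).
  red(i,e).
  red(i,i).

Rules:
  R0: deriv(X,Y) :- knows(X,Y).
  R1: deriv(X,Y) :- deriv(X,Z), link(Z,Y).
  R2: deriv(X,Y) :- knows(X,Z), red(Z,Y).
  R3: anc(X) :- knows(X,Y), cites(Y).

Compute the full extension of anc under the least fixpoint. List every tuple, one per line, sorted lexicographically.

anc(a)
anc(b)
anc(d)
anc(f)
anc(h)

round 1: derive anc(a) via R3 from knows(a,a), cites(a)
round 1: derive anc(b) via R3 from knows(b,c), cites(c)
round 1: derive anc(d) via R3 from knows(d,f), cites(f)
round 1: derive anc(f) via R3 from knows(f,f), cites(f)
round 1: derive anc(h) via R3 from knows(h,e), cites(e)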